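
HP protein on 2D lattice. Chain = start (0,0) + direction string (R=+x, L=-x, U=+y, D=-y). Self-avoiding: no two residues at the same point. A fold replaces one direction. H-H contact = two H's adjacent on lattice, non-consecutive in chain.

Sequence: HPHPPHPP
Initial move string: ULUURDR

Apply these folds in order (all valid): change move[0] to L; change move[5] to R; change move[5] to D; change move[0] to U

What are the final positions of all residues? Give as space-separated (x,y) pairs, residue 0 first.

Answer: (0,0) (0,1) (-1,1) (-1,2) (-1,3) (0,3) (0,2) (1,2)

Derivation:
Initial moves: ULUURDR
Fold: move[0]->L => LLUURDR (positions: [(0, 0), (-1, 0), (-2, 0), (-2, 1), (-2, 2), (-1, 2), (-1, 1), (0, 1)])
Fold: move[5]->R => LLUURRR (positions: [(0, 0), (-1, 0), (-2, 0), (-2, 1), (-2, 2), (-1, 2), (0, 2), (1, 2)])
Fold: move[5]->D => LLUURDR (positions: [(0, 0), (-1, 0), (-2, 0), (-2, 1), (-2, 2), (-1, 2), (-1, 1), (0, 1)])
Fold: move[0]->U => ULUURDR (positions: [(0, 0), (0, 1), (-1, 1), (-1, 2), (-1, 3), (0, 3), (0, 2), (1, 2)])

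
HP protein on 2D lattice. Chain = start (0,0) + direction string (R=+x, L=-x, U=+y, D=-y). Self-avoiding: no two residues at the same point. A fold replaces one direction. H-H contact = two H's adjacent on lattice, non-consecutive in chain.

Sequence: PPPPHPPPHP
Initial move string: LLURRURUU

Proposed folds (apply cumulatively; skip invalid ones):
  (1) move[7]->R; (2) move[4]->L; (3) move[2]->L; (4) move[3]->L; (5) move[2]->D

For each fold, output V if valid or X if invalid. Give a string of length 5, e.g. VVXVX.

Answer: VXXXX

Derivation:
Initial: LLURRURUU -> [(0, 0), (-1, 0), (-2, 0), (-2, 1), (-1, 1), (0, 1), (0, 2), (1, 2), (1, 3), (1, 4)]
Fold 1: move[7]->R => LLURRURRU VALID
Fold 2: move[4]->L => LLURLURRU INVALID (collision), skipped
Fold 3: move[2]->L => LLLRRURRU INVALID (collision), skipped
Fold 4: move[3]->L => LLULRURRU INVALID (collision), skipped
Fold 5: move[2]->D => LLDRRURRU INVALID (collision), skipped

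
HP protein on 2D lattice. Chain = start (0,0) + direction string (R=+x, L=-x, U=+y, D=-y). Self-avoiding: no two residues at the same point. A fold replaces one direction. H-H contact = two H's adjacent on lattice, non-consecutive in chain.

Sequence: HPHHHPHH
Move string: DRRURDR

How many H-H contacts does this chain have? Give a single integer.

Positions: [(0, 0), (0, -1), (1, -1), (2, -1), (2, 0), (3, 0), (3, -1), (4, -1)]
H-H contact: residue 3 @(2,-1) - residue 6 @(3, -1)

Answer: 1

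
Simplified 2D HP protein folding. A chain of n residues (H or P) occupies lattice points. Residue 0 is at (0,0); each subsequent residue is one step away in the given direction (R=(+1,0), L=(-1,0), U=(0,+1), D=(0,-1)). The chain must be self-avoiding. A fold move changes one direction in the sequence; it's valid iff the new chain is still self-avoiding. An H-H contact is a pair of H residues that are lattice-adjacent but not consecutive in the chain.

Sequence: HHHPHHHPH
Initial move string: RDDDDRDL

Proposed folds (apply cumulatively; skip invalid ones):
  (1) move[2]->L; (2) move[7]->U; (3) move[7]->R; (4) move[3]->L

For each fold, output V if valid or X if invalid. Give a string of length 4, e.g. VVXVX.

Answer: VXVV

Derivation:
Initial: RDDDDRDL -> [(0, 0), (1, 0), (1, -1), (1, -2), (1, -3), (1, -4), (2, -4), (2, -5), (1, -5)]
Fold 1: move[2]->L => RDLDDRDL VALID
Fold 2: move[7]->U => RDLDDRDU INVALID (collision), skipped
Fold 3: move[7]->R => RDLDDRDR VALID
Fold 4: move[3]->L => RDLLDRDR VALID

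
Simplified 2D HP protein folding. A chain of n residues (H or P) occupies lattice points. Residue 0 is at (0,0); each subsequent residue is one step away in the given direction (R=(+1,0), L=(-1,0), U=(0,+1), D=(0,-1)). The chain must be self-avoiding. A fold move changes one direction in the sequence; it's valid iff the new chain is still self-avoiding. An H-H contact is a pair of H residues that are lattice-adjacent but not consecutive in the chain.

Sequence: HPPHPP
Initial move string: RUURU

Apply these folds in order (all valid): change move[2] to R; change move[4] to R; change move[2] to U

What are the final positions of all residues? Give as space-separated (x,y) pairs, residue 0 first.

Answer: (0,0) (1,0) (1,1) (1,2) (2,2) (3,2)

Derivation:
Initial moves: RUURU
Fold: move[2]->R => RURRU (positions: [(0, 0), (1, 0), (1, 1), (2, 1), (3, 1), (3, 2)])
Fold: move[4]->R => RURRR (positions: [(0, 0), (1, 0), (1, 1), (2, 1), (3, 1), (4, 1)])
Fold: move[2]->U => RUURR (positions: [(0, 0), (1, 0), (1, 1), (1, 2), (2, 2), (3, 2)])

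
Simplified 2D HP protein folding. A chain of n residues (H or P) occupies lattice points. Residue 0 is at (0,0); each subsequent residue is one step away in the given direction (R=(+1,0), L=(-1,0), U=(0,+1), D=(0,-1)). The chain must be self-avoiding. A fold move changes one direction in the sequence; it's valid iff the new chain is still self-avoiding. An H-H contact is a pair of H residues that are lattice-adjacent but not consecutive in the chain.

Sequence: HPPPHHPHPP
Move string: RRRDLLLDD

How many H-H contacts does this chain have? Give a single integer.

Positions: [(0, 0), (1, 0), (2, 0), (3, 0), (3, -1), (2, -1), (1, -1), (0, -1), (0, -2), (0, -3)]
H-H contact: residue 0 @(0,0) - residue 7 @(0, -1)

Answer: 1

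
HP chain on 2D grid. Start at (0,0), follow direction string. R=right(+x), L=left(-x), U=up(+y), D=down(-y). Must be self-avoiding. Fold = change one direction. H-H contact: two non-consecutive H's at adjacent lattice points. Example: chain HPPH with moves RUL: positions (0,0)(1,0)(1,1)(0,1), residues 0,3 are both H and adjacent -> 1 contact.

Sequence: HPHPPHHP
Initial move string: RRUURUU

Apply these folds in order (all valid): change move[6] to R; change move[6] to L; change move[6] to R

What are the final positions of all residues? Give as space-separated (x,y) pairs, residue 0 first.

Initial moves: RRUURUU
Fold: move[6]->R => RRUURUR (positions: [(0, 0), (1, 0), (2, 0), (2, 1), (2, 2), (3, 2), (3, 3), (4, 3)])
Fold: move[6]->L => RRUURUL (positions: [(0, 0), (1, 0), (2, 0), (2, 1), (2, 2), (3, 2), (3, 3), (2, 3)])
Fold: move[6]->R => RRUURUR (positions: [(0, 0), (1, 0), (2, 0), (2, 1), (2, 2), (3, 2), (3, 3), (4, 3)])

Answer: (0,0) (1,0) (2,0) (2,1) (2,2) (3,2) (3,3) (4,3)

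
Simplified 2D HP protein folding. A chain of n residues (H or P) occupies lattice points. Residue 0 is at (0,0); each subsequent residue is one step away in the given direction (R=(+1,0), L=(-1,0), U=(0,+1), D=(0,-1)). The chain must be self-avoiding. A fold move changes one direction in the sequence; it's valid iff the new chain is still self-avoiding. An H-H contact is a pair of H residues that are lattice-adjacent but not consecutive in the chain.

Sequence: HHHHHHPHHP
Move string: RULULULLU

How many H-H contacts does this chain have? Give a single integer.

Positions: [(0, 0), (1, 0), (1, 1), (0, 1), (0, 2), (-1, 2), (-1, 3), (-2, 3), (-3, 3), (-3, 4)]
H-H contact: residue 0 @(0,0) - residue 3 @(0, 1)

Answer: 1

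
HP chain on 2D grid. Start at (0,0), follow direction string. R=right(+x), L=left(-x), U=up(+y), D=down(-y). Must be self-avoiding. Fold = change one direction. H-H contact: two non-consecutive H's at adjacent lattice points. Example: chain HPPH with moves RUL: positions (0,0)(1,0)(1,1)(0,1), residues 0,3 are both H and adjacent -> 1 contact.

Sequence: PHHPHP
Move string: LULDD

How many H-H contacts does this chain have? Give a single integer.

Positions: [(0, 0), (-1, 0), (-1, 1), (-2, 1), (-2, 0), (-2, -1)]
H-H contact: residue 1 @(-1,0) - residue 4 @(-2, 0)

Answer: 1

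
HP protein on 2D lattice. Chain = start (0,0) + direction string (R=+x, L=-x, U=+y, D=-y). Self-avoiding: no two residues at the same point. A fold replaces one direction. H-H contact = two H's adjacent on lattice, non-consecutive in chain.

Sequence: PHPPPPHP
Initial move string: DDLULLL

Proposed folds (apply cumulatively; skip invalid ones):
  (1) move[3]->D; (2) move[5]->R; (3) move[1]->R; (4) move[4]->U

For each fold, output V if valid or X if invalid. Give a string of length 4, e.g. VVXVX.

Initial: DDLULLL -> [(0, 0), (0, -1), (0, -2), (-1, -2), (-1, -1), (-2, -1), (-3, -1), (-4, -1)]
Fold 1: move[3]->D => DDLDLLL VALID
Fold 2: move[5]->R => DDLDLRL INVALID (collision), skipped
Fold 3: move[1]->R => DRLDLLL INVALID (collision), skipped
Fold 4: move[4]->U => DDLDULL INVALID (collision), skipped

Answer: VXXX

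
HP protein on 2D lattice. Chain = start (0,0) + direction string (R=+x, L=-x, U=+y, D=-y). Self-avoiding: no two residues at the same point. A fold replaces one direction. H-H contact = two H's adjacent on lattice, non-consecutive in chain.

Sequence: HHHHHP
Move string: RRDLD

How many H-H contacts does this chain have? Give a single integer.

Positions: [(0, 0), (1, 0), (2, 0), (2, -1), (1, -1), (1, -2)]
H-H contact: residue 1 @(1,0) - residue 4 @(1, -1)

Answer: 1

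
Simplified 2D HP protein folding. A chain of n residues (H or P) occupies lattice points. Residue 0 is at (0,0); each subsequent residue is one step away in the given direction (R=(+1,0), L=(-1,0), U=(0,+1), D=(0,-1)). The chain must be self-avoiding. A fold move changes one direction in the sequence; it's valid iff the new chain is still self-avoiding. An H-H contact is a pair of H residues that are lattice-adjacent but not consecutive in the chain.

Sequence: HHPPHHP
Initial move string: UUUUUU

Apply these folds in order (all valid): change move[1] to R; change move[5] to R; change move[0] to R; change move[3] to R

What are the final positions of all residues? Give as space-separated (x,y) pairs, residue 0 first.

Initial moves: UUUUUU
Fold: move[1]->R => URUUUU (positions: [(0, 0), (0, 1), (1, 1), (1, 2), (1, 3), (1, 4), (1, 5)])
Fold: move[5]->R => URUUUR (positions: [(0, 0), (0, 1), (1, 1), (1, 2), (1, 3), (1, 4), (2, 4)])
Fold: move[0]->R => RRUUUR (positions: [(0, 0), (1, 0), (2, 0), (2, 1), (2, 2), (2, 3), (3, 3)])
Fold: move[3]->R => RRURUR (positions: [(0, 0), (1, 0), (2, 0), (2, 1), (3, 1), (3, 2), (4, 2)])

Answer: (0,0) (1,0) (2,0) (2,1) (3,1) (3,2) (4,2)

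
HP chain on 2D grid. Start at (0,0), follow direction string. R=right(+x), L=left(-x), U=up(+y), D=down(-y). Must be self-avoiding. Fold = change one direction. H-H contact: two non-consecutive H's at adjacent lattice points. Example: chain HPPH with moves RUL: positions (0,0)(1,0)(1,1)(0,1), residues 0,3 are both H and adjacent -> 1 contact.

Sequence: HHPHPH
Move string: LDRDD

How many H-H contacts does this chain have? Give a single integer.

Positions: [(0, 0), (-1, 0), (-1, -1), (0, -1), (0, -2), (0, -3)]
H-H contact: residue 0 @(0,0) - residue 3 @(0, -1)

Answer: 1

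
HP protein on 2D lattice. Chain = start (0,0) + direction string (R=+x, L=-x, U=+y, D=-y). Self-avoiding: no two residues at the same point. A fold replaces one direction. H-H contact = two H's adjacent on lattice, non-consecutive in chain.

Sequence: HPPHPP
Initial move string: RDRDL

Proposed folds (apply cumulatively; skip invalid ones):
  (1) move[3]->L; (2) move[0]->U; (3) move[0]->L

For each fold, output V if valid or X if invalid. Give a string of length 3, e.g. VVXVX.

Answer: XXV

Derivation:
Initial: RDRDL -> [(0, 0), (1, 0), (1, -1), (2, -1), (2, -2), (1, -2)]
Fold 1: move[3]->L => RDRLL INVALID (collision), skipped
Fold 2: move[0]->U => UDRDL INVALID (collision), skipped
Fold 3: move[0]->L => LDRDL VALID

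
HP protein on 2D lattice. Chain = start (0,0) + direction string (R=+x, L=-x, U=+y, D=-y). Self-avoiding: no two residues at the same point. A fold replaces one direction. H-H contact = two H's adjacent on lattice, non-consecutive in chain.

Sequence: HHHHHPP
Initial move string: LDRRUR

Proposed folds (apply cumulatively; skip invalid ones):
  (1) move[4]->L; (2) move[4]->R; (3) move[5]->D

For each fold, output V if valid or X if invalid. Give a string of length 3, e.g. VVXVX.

Initial: LDRRUR -> [(0, 0), (-1, 0), (-1, -1), (0, -1), (1, -1), (1, 0), (2, 0)]
Fold 1: move[4]->L => LDRRLR INVALID (collision), skipped
Fold 2: move[4]->R => LDRRRR VALID
Fold 3: move[5]->D => LDRRRD VALID

Answer: XVV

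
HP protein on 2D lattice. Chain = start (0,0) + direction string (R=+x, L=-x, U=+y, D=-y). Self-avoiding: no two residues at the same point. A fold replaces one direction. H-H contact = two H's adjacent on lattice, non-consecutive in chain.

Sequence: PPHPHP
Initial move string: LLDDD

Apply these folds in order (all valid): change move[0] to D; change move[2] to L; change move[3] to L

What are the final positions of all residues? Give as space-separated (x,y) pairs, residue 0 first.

Initial moves: LLDDD
Fold: move[0]->D => DLDDD (positions: [(0, 0), (0, -1), (-1, -1), (-1, -2), (-1, -3), (-1, -4)])
Fold: move[2]->L => DLLDD (positions: [(0, 0), (0, -1), (-1, -1), (-2, -1), (-2, -2), (-2, -3)])
Fold: move[3]->L => DLLLD (positions: [(0, 0), (0, -1), (-1, -1), (-2, -1), (-3, -1), (-3, -2)])

Answer: (0,0) (0,-1) (-1,-1) (-2,-1) (-3,-1) (-3,-2)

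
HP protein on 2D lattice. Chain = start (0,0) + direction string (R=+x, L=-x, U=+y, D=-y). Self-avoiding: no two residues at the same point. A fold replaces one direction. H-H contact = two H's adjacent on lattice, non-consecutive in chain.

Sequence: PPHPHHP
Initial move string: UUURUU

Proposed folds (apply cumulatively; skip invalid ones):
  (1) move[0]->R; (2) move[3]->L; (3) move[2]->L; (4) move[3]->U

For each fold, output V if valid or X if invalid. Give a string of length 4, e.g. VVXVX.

Answer: VVVV

Derivation:
Initial: UUURUU -> [(0, 0), (0, 1), (0, 2), (0, 3), (1, 3), (1, 4), (1, 5)]
Fold 1: move[0]->R => RUURUU VALID
Fold 2: move[3]->L => RUULUU VALID
Fold 3: move[2]->L => RULLUU VALID
Fold 4: move[3]->U => RULUUU VALID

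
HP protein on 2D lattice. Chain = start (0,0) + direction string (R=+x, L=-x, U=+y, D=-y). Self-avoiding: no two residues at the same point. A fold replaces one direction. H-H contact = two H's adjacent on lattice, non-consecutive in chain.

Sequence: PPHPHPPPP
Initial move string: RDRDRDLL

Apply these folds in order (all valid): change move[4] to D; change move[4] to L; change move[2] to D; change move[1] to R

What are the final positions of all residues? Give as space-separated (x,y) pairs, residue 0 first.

Initial moves: RDRDRDLL
Fold: move[4]->D => RDRDDDLL (positions: [(0, 0), (1, 0), (1, -1), (2, -1), (2, -2), (2, -3), (2, -4), (1, -4), (0, -4)])
Fold: move[4]->L => RDRDLDLL (positions: [(0, 0), (1, 0), (1, -1), (2, -1), (2, -2), (1, -2), (1, -3), (0, -3), (-1, -3)])
Fold: move[2]->D => RDDDLDLL (positions: [(0, 0), (1, 0), (1, -1), (1, -2), (1, -3), (0, -3), (0, -4), (-1, -4), (-2, -4)])
Fold: move[1]->R => RRDDLDLL (positions: [(0, 0), (1, 0), (2, 0), (2, -1), (2, -2), (1, -2), (1, -3), (0, -3), (-1, -3)])

Answer: (0,0) (1,0) (2,0) (2,-1) (2,-2) (1,-2) (1,-3) (0,-3) (-1,-3)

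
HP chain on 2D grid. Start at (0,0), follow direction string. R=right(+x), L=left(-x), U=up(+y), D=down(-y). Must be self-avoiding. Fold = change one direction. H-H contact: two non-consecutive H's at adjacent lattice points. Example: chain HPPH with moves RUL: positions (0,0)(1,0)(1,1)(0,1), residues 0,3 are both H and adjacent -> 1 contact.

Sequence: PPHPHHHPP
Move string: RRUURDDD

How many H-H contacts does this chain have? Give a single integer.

Positions: [(0, 0), (1, 0), (2, 0), (2, 1), (2, 2), (3, 2), (3, 1), (3, 0), (3, -1)]
No H-H contacts found.

Answer: 0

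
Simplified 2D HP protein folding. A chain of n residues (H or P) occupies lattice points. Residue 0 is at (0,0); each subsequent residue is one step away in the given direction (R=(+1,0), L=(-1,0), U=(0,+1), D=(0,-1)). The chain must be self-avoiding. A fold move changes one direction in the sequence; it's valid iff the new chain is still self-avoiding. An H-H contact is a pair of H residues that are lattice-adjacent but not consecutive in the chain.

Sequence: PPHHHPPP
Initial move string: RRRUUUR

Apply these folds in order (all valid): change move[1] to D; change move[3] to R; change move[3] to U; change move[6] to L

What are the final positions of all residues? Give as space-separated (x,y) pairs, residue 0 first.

Answer: (0,0) (1,0) (1,-1) (2,-1) (2,0) (2,1) (2,2) (1,2)

Derivation:
Initial moves: RRRUUUR
Fold: move[1]->D => RDRUUUR (positions: [(0, 0), (1, 0), (1, -1), (2, -1), (2, 0), (2, 1), (2, 2), (3, 2)])
Fold: move[3]->R => RDRRUUR (positions: [(0, 0), (1, 0), (1, -1), (2, -1), (3, -1), (3, 0), (3, 1), (4, 1)])
Fold: move[3]->U => RDRUUUR (positions: [(0, 0), (1, 0), (1, -1), (2, -1), (2, 0), (2, 1), (2, 2), (3, 2)])
Fold: move[6]->L => RDRUUUL (positions: [(0, 0), (1, 0), (1, -1), (2, -1), (2, 0), (2, 1), (2, 2), (1, 2)])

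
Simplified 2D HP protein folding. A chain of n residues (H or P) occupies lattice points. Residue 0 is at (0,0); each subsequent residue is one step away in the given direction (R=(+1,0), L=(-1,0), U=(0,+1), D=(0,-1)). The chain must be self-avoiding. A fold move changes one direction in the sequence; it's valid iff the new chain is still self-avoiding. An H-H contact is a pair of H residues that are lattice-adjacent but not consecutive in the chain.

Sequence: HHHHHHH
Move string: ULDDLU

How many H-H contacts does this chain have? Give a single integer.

Positions: [(0, 0), (0, 1), (-1, 1), (-1, 0), (-1, -1), (-2, -1), (-2, 0)]
H-H contact: residue 0 @(0,0) - residue 3 @(-1, 0)
H-H contact: residue 3 @(-1,0) - residue 6 @(-2, 0)

Answer: 2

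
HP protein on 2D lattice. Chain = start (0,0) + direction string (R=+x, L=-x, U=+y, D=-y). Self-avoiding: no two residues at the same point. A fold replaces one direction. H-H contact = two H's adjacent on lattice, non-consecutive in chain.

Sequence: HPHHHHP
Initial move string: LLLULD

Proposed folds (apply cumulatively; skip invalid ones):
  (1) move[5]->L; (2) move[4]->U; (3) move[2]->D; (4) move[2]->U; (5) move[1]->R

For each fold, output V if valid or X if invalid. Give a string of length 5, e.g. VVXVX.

Initial: LLLULD -> [(0, 0), (-1, 0), (-2, 0), (-3, 0), (-3, 1), (-4, 1), (-4, 0)]
Fold 1: move[5]->L => LLLULL VALID
Fold 2: move[4]->U => LLLUUL VALID
Fold 3: move[2]->D => LLDUUL INVALID (collision), skipped
Fold 4: move[2]->U => LLUUUL VALID
Fold 5: move[1]->R => LRUUUL INVALID (collision), skipped

Answer: VVXVX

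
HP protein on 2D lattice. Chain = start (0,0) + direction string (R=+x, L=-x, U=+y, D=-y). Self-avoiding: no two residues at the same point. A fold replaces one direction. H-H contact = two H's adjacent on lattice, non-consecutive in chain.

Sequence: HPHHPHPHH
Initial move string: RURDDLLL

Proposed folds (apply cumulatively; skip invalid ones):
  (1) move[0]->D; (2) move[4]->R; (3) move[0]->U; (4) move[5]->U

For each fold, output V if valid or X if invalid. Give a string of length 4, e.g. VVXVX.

Answer: XXXX

Derivation:
Initial: RURDDLLL -> [(0, 0), (1, 0), (1, 1), (2, 1), (2, 0), (2, -1), (1, -1), (0, -1), (-1, -1)]
Fold 1: move[0]->D => DURDDLLL INVALID (collision), skipped
Fold 2: move[4]->R => RURDRLLL INVALID (collision), skipped
Fold 3: move[0]->U => UURDDLLL INVALID (collision), skipped
Fold 4: move[5]->U => RURDDULL INVALID (collision), skipped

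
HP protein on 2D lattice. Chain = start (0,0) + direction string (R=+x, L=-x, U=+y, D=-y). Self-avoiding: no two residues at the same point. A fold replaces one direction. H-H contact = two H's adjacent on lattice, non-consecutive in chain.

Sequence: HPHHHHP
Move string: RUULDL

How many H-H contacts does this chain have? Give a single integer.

Positions: [(0, 0), (1, 0), (1, 1), (1, 2), (0, 2), (0, 1), (-1, 1)]
H-H contact: residue 0 @(0,0) - residue 5 @(0, 1)
H-H contact: residue 2 @(1,1) - residue 5 @(0, 1)

Answer: 2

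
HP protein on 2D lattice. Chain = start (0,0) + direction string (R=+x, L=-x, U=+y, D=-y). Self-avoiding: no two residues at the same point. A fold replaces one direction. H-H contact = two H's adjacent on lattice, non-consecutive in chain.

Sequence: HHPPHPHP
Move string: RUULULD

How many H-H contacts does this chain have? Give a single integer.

Answer: 0

Derivation:
Positions: [(0, 0), (1, 0), (1, 1), (1, 2), (0, 2), (0, 3), (-1, 3), (-1, 2)]
No H-H contacts found.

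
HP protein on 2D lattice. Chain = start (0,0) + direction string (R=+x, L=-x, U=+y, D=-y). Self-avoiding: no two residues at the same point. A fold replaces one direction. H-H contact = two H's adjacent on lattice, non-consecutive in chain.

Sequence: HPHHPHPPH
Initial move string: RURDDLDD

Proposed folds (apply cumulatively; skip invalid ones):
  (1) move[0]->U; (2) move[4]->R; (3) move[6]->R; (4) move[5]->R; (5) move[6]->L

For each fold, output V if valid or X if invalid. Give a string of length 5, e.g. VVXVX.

Answer: XXXVX

Derivation:
Initial: RURDDLDD -> [(0, 0), (1, 0), (1, 1), (2, 1), (2, 0), (2, -1), (1, -1), (1, -2), (1, -3)]
Fold 1: move[0]->U => UURDDLDD INVALID (collision), skipped
Fold 2: move[4]->R => RURDRLDD INVALID (collision), skipped
Fold 3: move[6]->R => RURDDLRD INVALID (collision), skipped
Fold 4: move[5]->R => RURDDRDD VALID
Fold 5: move[6]->L => RURDDRLD INVALID (collision), skipped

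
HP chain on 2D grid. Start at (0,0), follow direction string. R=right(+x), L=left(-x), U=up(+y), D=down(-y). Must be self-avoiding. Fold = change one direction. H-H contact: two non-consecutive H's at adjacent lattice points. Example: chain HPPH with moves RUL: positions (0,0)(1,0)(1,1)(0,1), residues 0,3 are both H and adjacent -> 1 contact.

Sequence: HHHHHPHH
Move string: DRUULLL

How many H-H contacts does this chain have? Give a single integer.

Answer: 1

Derivation:
Positions: [(0, 0), (0, -1), (1, -1), (1, 0), (1, 1), (0, 1), (-1, 1), (-2, 1)]
H-H contact: residue 0 @(0,0) - residue 3 @(1, 0)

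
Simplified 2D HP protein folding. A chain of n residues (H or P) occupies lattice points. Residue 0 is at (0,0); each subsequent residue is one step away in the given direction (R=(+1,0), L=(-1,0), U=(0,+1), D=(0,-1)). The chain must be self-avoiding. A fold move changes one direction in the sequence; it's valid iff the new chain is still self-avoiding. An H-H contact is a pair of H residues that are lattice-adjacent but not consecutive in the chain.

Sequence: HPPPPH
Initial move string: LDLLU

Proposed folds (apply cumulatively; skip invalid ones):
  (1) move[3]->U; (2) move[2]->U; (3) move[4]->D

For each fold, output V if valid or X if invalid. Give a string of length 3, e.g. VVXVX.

Answer: VXX

Derivation:
Initial: LDLLU -> [(0, 0), (-1, 0), (-1, -1), (-2, -1), (-3, -1), (-3, 0)]
Fold 1: move[3]->U => LDLUU VALID
Fold 2: move[2]->U => LDUUU INVALID (collision), skipped
Fold 3: move[4]->D => LDLUD INVALID (collision), skipped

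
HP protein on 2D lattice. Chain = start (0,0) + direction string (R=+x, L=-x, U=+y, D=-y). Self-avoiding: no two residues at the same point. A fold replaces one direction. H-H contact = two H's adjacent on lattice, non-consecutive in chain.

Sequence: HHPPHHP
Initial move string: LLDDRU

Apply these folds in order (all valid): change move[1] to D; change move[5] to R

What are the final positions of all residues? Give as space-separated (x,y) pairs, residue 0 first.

Initial moves: LLDDRU
Fold: move[1]->D => LDDDRU (positions: [(0, 0), (-1, 0), (-1, -1), (-1, -2), (-1, -3), (0, -3), (0, -2)])
Fold: move[5]->R => LDDDRR (positions: [(0, 0), (-1, 0), (-1, -1), (-1, -2), (-1, -3), (0, -3), (1, -3)])

Answer: (0,0) (-1,0) (-1,-1) (-1,-2) (-1,-3) (0,-3) (1,-3)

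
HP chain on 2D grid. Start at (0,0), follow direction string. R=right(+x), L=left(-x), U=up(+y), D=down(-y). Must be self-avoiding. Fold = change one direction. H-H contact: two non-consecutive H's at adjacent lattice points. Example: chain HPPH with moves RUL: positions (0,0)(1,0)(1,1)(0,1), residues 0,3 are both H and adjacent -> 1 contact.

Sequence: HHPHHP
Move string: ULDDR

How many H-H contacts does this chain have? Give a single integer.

Positions: [(0, 0), (0, 1), (-1, 1), (-1, 0), (-1, -1), (0, -1)]
H-H contact: residue 0 @(0,0) - residue 3 @(-1, 0)

Answer: 1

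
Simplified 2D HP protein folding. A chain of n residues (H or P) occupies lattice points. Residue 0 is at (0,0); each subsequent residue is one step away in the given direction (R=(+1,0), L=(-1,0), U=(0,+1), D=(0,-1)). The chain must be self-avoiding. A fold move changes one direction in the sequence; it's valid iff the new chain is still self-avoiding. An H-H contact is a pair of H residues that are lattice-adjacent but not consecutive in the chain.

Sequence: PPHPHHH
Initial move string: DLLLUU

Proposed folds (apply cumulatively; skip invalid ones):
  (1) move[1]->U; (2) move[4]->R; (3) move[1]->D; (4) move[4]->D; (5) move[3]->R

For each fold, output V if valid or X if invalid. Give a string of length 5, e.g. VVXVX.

Answer: XXVXX

Derivation:
Initial: DLLLUU -> [(0, 0), (0, -1), (-1, -1), (-2, -1), (-3, -1), (-3, 0), (-3, 1)]
Fold 1: move[1]->U => DULLUU INVALID (collision), skipped
Fold 2: move[4]->R => DLLLRU INVALID (collision), skipped
Fold 3: move[1]->D => DDLLUU VALID
Fold 4: move[4]->D => DDLLDU INVALID (collision), skipped
Fold 5: move[3]->R => DDLRUU INVALID (collision), skipped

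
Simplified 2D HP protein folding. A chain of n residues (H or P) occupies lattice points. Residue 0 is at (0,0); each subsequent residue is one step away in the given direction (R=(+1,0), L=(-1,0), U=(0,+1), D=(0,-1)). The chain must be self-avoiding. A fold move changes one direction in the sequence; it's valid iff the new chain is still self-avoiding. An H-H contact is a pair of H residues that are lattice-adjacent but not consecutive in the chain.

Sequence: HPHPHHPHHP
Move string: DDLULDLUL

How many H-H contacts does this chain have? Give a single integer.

Answer: 1

Derivation:
Positions: [(0, 0), (0, -1), (0, -2), (-1, -2), (-1, -1), (-2, -1), (-2, -2), (-3, -2), (-3, -1), (-4, -1)]
H-H contact: residue 5 @(-2,-1) - residue 8 @(-3, -1)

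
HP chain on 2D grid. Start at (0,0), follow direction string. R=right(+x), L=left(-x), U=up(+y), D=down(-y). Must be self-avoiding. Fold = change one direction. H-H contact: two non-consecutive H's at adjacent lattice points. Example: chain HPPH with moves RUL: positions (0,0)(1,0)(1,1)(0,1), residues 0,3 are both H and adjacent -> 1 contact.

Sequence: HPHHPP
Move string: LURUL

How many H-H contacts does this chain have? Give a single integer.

Answer: 1

Derivation:
Positions: [(0, 0), (-1, 0), (-1, 1), (0, 1), (0, 2), (-1, 2)]
H-H contact: residue 0 @(0,0) - residue 3 @(0, 1)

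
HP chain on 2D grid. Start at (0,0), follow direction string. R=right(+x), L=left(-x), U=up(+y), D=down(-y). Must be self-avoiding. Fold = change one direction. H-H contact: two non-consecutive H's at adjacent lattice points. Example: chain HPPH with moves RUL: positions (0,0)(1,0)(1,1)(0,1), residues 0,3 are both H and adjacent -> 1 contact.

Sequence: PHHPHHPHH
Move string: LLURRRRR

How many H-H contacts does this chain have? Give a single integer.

Positions: [(0, 0), (-1, 0), (-2, 0), (-2, 1), (-1, 1), (0, 1), (1, 1), (2, 1), (3, 1)]
H-H contact: residue 1 @(-1,0) - residue 4 @(-1, 1)

Answer: 1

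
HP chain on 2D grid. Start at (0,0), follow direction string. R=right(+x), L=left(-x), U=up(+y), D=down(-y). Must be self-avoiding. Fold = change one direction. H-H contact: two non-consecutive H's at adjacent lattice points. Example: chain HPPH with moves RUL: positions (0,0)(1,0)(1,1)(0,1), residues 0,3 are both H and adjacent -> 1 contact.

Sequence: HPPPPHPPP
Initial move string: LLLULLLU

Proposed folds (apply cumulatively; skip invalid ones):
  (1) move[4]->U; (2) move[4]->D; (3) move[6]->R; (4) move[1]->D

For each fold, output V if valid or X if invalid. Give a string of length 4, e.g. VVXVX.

Initial: LLLULLLU -> [(0, 0), (-1, 0), (-2, 0), (-3, 0), (-3, 1), (-4, 1), (-5, 1), (-6, 1), (-6, 2)]
Fold 1: move[4]->U => LLLUULLU VALID
Fold 2: move[4]->D => LLLUDLLU INVALID (collision), skipped
Fold 3: move[6]->R => LLLUULRU INVALID (collision), skipped
Fold 4: move[1]->D => LDLUULLU VALID

Answer: VXXV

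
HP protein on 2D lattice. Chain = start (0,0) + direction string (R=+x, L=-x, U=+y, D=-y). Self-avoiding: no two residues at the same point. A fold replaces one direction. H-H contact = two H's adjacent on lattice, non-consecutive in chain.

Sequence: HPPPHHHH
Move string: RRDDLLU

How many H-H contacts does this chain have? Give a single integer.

Answer: 1

Derivation:
Positions: [(0, 0), (1, 0), (2, 0), (2, -1), (2, -2), (1, -2), (0, -2), (0, -1)]
H-H contact: residue 0 @(0,0) - residue 7 @(0, -1)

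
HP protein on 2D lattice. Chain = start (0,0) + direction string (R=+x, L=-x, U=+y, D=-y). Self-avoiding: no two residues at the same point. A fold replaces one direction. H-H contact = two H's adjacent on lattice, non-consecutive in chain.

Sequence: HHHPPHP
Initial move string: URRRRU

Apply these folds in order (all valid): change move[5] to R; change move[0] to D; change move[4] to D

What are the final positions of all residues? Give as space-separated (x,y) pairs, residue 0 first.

Answer: (0,0) (0,-1) (1,-1) (2,-1) (3,-1) (3,-2) (4,-2)

Derivation:
Initial moves: URRRRU
Fold: move[5]->R => URRRRR (positions: [(0, 0), (0, 1), (1, 1), (2, 1), (3, 1), (4, 1), (5, 1)])
Fold: move[0]->D => DRRRRR (positions: [(0, 0), (0, -1), (1, -1), (2, -1), (3, -1), (4, -1), (5, -1)])
Fold: move[4]->D => DRRRDR (positions: [(0, 0), (0, -1), (1, -1), (2, -1), (3, -1), (3, -2), (4, -2)])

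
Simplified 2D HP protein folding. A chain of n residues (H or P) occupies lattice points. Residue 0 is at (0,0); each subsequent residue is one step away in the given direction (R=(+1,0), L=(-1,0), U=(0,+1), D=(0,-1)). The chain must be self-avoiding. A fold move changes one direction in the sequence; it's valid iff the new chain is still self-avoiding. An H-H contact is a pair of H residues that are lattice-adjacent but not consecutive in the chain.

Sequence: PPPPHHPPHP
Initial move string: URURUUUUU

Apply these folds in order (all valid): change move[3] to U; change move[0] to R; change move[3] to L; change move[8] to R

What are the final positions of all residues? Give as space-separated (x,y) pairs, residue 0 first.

Answer: (0,0) (1,0) (2,0) (2,1) (1,1) (1,2) (1,3) (1,4) (1,5) (2,5)

Derivation:
Initial moves: URURUUUUU
Fold: move[3]->U => URUUUUUUU (positions: [(0, 0), (0, 1), (1, 1), (1, 2), (1, 3), (1, 4), (1, 5), (1, 6), (1, 7), (1, 8)])
Fold: move[0]->R => RRUUUUUUU (positions: [(0, 0), (1, 0), (2, 0), (2, 1), (2, 2), (2, 3), (2, 4), (2, 5), (2, 6), (2, 7)])
Fold: move[3]->L => RRULUUUUU (positions: [(0, 0), (1, 0), (2, 0), (2, 1), (1, 1), (1, 2), (1, 3), (1, 4), (1, 5), (1, 6)])
Fold: move[8]->R => RRULUUUUR (positions: [(0, 0), (1, 0), (2, 0), (2, 1), (1, 1), (1, 2), (1, 3), (1, 4), (1, 5), (2, 5)])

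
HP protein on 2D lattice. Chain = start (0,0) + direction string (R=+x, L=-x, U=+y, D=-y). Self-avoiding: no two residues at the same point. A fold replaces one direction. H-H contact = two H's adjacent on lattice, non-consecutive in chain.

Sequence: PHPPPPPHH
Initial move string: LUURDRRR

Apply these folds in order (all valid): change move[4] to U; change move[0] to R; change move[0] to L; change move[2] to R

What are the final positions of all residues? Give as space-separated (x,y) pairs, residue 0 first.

Initial moves: LUURDRRR
Fold: move[4]->U => LUURURRR (positions: [(0, 0), (-1, 0), (-1, 1), (-1, 2), (0, 2), (0, 3), (1, 3), (2, 3), (3, 3)])
Fold: move[0]->R => RUURURRR (positions: [(0, 0), (1, 0), (1, 1), (1, 2), (2, 2), (2, 3), (3, 3), (4, 3), (5, 3)])
Fold: move[0]->L => LUURURRR (positions: [(0, 0), (-1, 0), (-1, 1), (-1, 2), (0, 2), (0, 3), (1, 3), (2, 3), (3, 3)])
Fold: move[2]->R => LURRURRR (positions: [(0, 0), (-1, 0), (-1, 1), (0, 1), (1, 1), (1, 2), (2, 2), (3, 2), (4, 2)])

Answer: (0,0) (-1,0) (-1,1) (0,1) (1,1) (1,2) (2,2) (3,2) (4,2)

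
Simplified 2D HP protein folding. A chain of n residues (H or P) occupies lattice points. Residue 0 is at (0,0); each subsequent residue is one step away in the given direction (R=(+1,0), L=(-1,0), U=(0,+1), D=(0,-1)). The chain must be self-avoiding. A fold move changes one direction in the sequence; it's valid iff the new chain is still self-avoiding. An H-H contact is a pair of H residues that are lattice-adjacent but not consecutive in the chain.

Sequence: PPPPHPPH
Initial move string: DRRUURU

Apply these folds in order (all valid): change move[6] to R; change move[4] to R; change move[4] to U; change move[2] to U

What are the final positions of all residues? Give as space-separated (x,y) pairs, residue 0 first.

Answer: (0,0) (0,-1) (1,-1) (1,0) (1,1) (1,2) (2,2) (3,2)

Derivation:
Initial moves: DRRUURU
Fold: move[6]->R => DRRUURR (positions: [(0, 0), (0, -1), (1, -1), (2, -1), (2, 0), (2, 1), (3, 1), (4, 1)])
Fold: move[4]->R => DRRURRR (positions: [(0, 0), (0, -1), (1, -1), (2, -1), (2, 0), (3, 0), (4, 0), (5, 0)])
Fold: move[4]->U => DRRUURR (positions: [(0, 0), (0, -1), (1, -1), (2, -1), (2, 0), (2, 1), (3, 1), (4, 1)])
Fold: move[2]->U => DRUUURR (positions: [(0, 0), (0, -1), (1, -1), (1, 0), (1, 1), (1, 2), (2, 2), (3, 2)])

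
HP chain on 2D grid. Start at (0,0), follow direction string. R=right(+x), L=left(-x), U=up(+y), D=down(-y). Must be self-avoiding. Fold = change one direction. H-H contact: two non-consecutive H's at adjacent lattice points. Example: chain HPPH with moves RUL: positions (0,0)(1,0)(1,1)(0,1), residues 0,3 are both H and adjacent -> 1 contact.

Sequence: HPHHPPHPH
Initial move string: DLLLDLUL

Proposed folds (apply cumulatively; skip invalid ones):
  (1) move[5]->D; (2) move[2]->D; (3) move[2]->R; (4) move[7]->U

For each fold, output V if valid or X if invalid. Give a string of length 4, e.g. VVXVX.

Initial: DLLLDLUL -> [(0, 0), (0, -1), (-1, -1), (-2, -1), (-3, -1), (-3, -2), (-4, -2), (-4, -1), (-5, -1)]
Fold 1: move[5]->D => DLLLDDUL INVALID (collision), skipped
Fold 2: move[2]->D => DLDLDLUL VALID
Fold 3: move[2]->R => DLRLDLUL INVALID (collision), skipped
Fold 4: move[7]->U => DLDLDLUU VALID

Answer: XVXV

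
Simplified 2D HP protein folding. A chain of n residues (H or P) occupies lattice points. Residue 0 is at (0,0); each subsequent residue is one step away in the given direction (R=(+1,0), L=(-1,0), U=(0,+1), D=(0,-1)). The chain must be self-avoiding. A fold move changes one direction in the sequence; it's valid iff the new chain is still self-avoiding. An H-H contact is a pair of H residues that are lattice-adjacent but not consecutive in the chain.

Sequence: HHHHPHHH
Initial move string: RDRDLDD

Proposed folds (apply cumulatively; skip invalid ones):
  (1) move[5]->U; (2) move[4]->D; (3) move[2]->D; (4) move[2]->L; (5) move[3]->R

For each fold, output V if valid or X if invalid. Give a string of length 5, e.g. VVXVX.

Answer: XVVVX

Derivation:
Initial: RDRDLDD -> [(0, 0), (1, 0), (1, -1), (2, -1), (2, -2), (1, -2), (1, -3), (1, -4)]
Fold 1: move[5]->U => RDRDLUD INVALID (collision), skipped
Fold 2: move[4]->D => RDRDDDD VALID
Fold 3: move[2]->D => RDDDDDD VALID
Fold 4: move[2]->L => RDLDDDD VALID
Fold 5: move[3]->R => RDLRDDD INVALID (collision), skipped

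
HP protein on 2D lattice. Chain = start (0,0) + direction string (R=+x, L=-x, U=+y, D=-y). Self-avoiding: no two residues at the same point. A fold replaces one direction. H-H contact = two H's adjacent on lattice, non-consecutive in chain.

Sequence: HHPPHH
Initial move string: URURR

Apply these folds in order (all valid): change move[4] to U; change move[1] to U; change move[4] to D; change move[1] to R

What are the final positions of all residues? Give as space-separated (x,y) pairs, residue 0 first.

Answer: (0,0) (0,1) (1,1) (1,2) (2,2) (2,1)

Derivation:
Initial moves: URURR
Fold: move[4]->U => URURU (positions: [(0, 0), (0, 1), (1, 1), (1, 2), (2, 2), (2, 3)])
Fold: move[1]->U => UUURU (positions: [(0, 0), (0, 1), (0, 2), (0, 3), (1, 3), (1, 4)])
Fold: move[4]->D => UUURD (positions: [(0, 0), (0, 1), (0, 2), (0, 3), (1, 3), (1, 2)])
Fold: move[1]->R => URURD (positions: [(0, 0), (0, 1), (1, 1), (1, 2), (2, 2), (2, 1)])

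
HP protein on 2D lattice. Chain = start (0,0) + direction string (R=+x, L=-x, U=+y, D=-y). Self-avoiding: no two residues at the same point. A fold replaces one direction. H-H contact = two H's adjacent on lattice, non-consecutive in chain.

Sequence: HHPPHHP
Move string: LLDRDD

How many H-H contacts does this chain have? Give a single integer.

Positions: [(0, 0), (-1, 0), (-2, 0), (-2, -1), (-1, -1), (-1, -2), (-1, -3)]
H-H contact: residue 1 @(-1,0) - residue 4 @(-1, -1)

Answer: 1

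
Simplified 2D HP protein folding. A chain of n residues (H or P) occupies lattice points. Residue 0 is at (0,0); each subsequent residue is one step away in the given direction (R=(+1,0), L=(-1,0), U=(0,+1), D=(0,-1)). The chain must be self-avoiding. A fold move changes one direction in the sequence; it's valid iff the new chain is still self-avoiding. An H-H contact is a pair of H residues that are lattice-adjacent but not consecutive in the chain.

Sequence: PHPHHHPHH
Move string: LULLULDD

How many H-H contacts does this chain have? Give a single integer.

Answer: 1

Derivation:
Positions: [(0, 0), (-1, 0), (-1, 1), (-2, 1), (-3, 1), (-3, 2), (-4, 2), (-4, 1), (-4, 0)]
H-H contact: residue 4 @(-3,1) - residue 7 @(-4, 1)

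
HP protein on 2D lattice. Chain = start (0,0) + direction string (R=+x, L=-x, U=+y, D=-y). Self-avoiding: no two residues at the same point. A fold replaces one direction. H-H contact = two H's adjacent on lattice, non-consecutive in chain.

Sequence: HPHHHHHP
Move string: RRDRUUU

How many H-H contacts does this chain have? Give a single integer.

Answer: 1

Derivation:
Positions: [(0, 0), (1, 0), (2, 0), (2, -1), (3, -1), (3, 0), (3, 1), (3, 2)]
H-H contact: residue 2 @(2,0) - residue 5 @(3, 0)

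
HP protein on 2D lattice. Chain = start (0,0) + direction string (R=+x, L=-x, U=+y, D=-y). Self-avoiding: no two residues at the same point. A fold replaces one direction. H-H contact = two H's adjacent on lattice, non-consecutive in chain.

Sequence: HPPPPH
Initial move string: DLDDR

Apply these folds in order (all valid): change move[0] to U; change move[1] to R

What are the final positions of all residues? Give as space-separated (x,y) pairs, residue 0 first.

Answer: (0,0) (0,1) (1,1) (1,0) (1,-1) (2,-1)

Derivation:
Initial moves: DLDDR
Fold: move[0]->U => ULDDR (positions: [(0, 0), (0, 1), (-1, 1), (-1, 0), (-1, -1), (0, -1)])
Fold: move[1]->R => URDDR (positions: [(0, 0), (0, 1), (1, 1), (1, 0), (1, -1), (2, -1)])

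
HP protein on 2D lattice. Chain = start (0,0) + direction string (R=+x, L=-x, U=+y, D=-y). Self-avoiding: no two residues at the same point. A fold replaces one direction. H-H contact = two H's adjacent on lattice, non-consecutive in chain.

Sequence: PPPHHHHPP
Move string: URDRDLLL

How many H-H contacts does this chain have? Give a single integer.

Answer: 1

Derivation:
Positions: [(0, 0), (0, 1), (1, 1), (1, 0), (2, 0), (2, -1), (1, -1), (0, -1), (-1, -1)]
H-H contact: residue 3 @(1,0) - residue 6 @(1, -1)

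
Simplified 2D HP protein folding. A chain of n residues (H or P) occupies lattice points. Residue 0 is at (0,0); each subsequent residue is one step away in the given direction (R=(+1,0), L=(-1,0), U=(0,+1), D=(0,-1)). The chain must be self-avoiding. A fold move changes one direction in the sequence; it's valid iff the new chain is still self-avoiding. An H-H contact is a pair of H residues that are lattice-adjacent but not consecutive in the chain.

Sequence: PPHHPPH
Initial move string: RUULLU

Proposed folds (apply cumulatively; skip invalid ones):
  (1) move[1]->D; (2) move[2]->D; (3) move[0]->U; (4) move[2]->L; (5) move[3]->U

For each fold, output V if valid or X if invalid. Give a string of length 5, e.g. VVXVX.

Answer: XXVVV

Derivation:
Initial: RUULLU -> [(0, 0), (1, 0), (1, 1), (1, 2), (0, 2), (-1, 2), (-1, 3)]
Fold 1: move[1]->D => RDULLU INVALID (collision), skipped
Fold 2: move[2]->D => RUDLLU INVALID (collision), skipped
Fold 3: move[0]->U => UUULLU VALID
Fold 4: move[2]->L => UULLLU VALID
Fold 5: move[3]->U => UULULU VALID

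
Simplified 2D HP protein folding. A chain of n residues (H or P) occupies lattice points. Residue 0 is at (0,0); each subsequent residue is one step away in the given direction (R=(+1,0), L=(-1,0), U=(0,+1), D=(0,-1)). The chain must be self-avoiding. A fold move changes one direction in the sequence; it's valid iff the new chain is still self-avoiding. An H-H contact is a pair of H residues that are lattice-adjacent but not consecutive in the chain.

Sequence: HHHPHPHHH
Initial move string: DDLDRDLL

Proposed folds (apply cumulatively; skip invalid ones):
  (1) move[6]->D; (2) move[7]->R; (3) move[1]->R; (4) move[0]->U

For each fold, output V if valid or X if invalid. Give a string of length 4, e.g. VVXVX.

Answer: VVXX

Derivation:
Initial: DDLDRDLL -> [(0, 0), (0, -1), (0, -2), (-1, -2), (-1, -3), (0, -3), (0, -4), (-1, -4), (-2, -4)]
Fold 1: move[6]->D => DDLDRDDL VALID
Fold 2: move[7]->R => DDLDRDDR VALID
Fold 3: move[1]->R => DRLDRDDR INVALID (collision), skipped
Fold 4: move[0]->U => UDLDRDDR INVALID (collision), skipped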